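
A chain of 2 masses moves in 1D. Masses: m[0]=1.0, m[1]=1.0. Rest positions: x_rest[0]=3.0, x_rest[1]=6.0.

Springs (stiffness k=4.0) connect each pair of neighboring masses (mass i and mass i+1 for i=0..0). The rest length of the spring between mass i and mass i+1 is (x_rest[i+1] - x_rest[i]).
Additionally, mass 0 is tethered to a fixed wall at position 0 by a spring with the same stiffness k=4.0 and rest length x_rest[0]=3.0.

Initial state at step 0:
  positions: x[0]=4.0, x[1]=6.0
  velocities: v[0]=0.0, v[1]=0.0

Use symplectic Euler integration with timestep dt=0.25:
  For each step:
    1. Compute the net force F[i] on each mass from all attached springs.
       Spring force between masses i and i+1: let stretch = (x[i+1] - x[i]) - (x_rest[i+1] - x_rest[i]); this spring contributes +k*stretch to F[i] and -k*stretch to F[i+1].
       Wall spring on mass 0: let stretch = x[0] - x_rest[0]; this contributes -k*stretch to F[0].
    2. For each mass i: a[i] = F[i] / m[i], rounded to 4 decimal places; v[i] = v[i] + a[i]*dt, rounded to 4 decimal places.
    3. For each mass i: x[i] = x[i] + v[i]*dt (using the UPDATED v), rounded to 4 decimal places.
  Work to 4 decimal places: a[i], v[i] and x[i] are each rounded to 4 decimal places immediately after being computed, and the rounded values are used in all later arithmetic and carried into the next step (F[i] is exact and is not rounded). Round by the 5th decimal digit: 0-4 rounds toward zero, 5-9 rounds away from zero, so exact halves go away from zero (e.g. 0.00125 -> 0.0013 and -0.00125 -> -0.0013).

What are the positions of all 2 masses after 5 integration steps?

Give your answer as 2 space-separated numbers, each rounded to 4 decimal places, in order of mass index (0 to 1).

Answer: 2.8584 6.0030

Derivation:
Step 0: x=[4.0000 6.0000] v=[0.0000 0.0000]
Step 1: x=[3.5000 6.2500] v=[-2.0000 1.0000]
Step 2: x=[2.8125 6.5625] v=[-2.7500 1.2500]
Step 3: x=[2.3594 6.6875] v=[-1.8125 0.5000]
Step 4: x=[2.3985 6.4805] v=[0.1562 -0.8281]
Step 5: x=[2.8584 6.0030] v=[1.8397 -1.9101]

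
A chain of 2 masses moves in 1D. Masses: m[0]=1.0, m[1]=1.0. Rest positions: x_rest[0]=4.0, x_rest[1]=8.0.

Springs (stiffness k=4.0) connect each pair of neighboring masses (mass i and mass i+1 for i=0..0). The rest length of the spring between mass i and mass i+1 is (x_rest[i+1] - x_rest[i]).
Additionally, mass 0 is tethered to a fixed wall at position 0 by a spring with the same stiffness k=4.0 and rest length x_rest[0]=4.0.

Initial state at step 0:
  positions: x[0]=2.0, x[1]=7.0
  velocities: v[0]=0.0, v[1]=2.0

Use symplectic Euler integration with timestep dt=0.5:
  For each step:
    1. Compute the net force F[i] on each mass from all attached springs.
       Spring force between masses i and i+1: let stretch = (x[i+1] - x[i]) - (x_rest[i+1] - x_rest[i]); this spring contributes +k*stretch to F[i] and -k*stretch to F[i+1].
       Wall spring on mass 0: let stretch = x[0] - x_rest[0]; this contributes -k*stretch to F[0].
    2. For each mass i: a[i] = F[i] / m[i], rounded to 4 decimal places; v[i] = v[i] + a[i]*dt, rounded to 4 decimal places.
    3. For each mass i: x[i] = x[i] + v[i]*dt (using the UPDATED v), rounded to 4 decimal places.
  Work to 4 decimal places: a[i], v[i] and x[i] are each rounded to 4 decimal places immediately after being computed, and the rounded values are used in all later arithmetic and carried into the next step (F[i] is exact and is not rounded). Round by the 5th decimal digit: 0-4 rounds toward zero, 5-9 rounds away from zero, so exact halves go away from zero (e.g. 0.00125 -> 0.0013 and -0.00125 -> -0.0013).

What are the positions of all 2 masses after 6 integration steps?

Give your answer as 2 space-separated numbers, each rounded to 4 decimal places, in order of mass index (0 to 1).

Step 0: x=[2.0000 7.0000] v=[0.0000 2.0000]
Step 1: x=[5.0000 7.0000] v=[6.0000 0.0000]
Step 2: x=[5.0000 9.0000] v=[0.0000 4.0000]
Step 3: x=[4.0000 11.0000] v=[-2.0000 4.0000]
Step 4: x=[6.0000 10.0000] v=[4.0000 -2.0000]
Step 5: x=[6.0000 9.0000] v=[0.0000 -2.0000]
Step 6: x=[3.0000 9.0000] v=[-6.0000 0.0000]

Answer: 3.0000 9.0000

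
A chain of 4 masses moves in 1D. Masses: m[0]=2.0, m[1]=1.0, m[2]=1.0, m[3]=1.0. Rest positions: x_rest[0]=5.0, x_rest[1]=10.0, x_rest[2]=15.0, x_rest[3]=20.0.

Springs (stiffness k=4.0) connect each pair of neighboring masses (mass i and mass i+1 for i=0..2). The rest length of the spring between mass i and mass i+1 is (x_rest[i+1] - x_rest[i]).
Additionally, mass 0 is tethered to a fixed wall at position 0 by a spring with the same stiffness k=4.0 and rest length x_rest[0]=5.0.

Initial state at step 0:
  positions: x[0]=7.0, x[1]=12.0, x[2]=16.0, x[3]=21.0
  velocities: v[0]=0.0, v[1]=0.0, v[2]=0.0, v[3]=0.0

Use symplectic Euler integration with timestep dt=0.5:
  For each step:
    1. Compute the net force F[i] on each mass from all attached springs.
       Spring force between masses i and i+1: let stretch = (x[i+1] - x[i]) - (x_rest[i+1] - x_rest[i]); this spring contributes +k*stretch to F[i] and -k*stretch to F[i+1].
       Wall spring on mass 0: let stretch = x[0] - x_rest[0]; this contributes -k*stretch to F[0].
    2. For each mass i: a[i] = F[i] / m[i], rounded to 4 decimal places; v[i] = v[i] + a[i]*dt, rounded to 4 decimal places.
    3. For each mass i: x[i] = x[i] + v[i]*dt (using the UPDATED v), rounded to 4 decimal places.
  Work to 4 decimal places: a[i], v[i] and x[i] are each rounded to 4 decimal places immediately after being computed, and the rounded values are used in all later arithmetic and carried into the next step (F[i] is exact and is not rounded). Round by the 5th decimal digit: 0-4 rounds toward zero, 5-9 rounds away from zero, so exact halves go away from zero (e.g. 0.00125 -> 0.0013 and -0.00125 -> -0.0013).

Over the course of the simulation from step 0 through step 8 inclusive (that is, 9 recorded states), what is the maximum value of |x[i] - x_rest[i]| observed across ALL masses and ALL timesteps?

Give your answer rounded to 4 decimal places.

Answer: 2.7500

Derivation:
Step 0: x=[7.0000 12.0000 16.0000 21.0000] v=[0.0000 0.0000 0.0000 0.0000]
Step 1: x=[6.0000 11.0000 17.0000 21.0000] v=[-2.0000 -2.0000 2.0000 0.0000]
Step 2: x=[4.5000 11.0000 16.0000 22.0000] v=[-3.0000 0.0000 -2.0000 2.0000]
Step 3: x=[4.0000 9.5000 16.0000 22.0000] v=[-1.0000 -3.0000 0.0000 0.0000]
Step 4: x=[4.2500 9.0000 15.5000 21.0000] v=[0.5000 -1.0000 -1.0000 -2.0000]
Step 5: x=[4.7500 10.2500 14.0000 19.5000] v=[1.0000 2.5000 -3.0000 -3.0000]
Step 6: x=[5.6250 9.7500 14.2500 17.5000] v=[1.7500 -1.0000 0.5000 -4.0000]
Step 7: x=[5.7500 9.6250 13.2500 17.2500] v=[0.2500 -0.2500 -2.0000 -0.5000]
Step 8: x=[4.9375 9.2500 12.6250 18.0000] v=[-1.6250 -0.7500 -1.2500 1.5000]
Max displacement = 2.7500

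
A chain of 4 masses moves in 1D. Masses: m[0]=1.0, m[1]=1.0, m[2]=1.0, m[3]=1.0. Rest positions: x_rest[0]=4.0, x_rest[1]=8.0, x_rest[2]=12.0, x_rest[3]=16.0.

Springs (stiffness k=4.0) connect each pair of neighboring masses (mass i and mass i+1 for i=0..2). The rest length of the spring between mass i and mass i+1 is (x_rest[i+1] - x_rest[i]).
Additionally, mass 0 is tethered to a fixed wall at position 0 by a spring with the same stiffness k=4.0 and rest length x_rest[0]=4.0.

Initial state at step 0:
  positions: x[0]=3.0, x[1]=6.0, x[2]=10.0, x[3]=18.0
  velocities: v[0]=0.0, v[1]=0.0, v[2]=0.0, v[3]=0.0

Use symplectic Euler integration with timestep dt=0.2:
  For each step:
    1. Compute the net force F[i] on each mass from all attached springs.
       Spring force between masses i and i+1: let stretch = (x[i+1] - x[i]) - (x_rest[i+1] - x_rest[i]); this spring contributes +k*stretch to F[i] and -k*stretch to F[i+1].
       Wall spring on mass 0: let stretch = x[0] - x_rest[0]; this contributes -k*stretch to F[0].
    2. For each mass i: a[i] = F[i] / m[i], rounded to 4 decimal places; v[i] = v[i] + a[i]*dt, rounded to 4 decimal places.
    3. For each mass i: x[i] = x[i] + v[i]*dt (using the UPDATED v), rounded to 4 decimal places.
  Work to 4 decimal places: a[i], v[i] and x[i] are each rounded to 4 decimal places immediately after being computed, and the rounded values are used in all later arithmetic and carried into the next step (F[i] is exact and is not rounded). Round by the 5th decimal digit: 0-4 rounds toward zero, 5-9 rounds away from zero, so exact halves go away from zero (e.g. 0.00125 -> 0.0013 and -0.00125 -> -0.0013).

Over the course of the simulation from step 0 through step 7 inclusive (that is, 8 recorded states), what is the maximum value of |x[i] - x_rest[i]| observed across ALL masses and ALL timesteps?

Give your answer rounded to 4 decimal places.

Step 0: x=[3.0000 6.0000 10.0000 18.0000] v=[0.0000 0.0000 0.0000 0.0000]
Step 1: x=[3.0000 6.1600 10.6400 17.3600] v=[0.0000 0.8000 3.2000 -3.2000]
Step 2: x=[3.0256 6.5312 11.6384 16.2848] v=[0.1280 1.8560 4.9920 -5.3760]
Step 3: x=[3.1280 7.1587 12.5631 15.1062] v=[0.5120 3.1373 4.6234 -5.8931]
Step 4: x=[3.3748 8.0060 13.0300 14.1607] v=[1.2342 4.2363 2.3344 -4.7276]
Step 5: x=[3.8227 8.9161 12.8740 13.6743] v=[2.2393 4.5505 -0.7802 -2.4322]
Step 6: x=[4.4739 9.6445 12.2127 13.6998] v=[3.2559 3.6421 -3.3063 0.1276]
Step 7: x=[5.2366 9.9565 11.3785 14.1274] v=[3.8133 1.5602 -4.1712 2.1379]
Max displacement = 2.3257

Answer: 2.3257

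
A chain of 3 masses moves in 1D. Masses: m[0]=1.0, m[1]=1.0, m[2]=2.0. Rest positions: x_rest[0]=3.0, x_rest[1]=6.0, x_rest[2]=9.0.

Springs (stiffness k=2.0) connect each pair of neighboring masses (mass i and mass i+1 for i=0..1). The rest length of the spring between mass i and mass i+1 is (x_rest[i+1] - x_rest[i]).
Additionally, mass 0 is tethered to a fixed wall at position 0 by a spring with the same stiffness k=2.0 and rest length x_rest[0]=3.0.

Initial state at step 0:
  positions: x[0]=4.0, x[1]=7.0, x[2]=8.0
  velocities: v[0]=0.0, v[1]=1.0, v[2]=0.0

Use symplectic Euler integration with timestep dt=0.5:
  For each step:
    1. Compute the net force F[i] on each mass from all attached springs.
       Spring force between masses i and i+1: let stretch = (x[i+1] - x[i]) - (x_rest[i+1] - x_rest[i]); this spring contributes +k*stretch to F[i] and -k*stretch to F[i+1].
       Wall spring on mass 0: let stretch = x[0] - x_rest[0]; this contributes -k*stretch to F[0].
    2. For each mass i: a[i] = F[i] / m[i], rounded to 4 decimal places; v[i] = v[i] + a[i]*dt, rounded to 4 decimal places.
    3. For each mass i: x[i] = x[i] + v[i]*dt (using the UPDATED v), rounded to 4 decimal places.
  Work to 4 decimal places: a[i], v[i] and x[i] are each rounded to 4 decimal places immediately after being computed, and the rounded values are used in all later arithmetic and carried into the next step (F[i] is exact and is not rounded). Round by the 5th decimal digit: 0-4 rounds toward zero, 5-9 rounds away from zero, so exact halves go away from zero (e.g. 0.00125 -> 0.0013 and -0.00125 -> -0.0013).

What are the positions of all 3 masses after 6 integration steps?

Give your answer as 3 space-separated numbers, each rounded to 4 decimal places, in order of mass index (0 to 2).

Answer: 3.8243 6.8887 9.2804

Derivation:
Step 0: x=[4.0000 7.0000 8.0000] v=[0.0000 1.0000 0.0000]
Step 1: x=[3.5000 6.5000 8.5000] v=[-1.0000 -1.0000 1.0000]
Step 2: x=[2.7500 5.5000 9.2500] v=[-1.5000 -2.0000 1.5000]
Step 3: x=[2.0000 5.0000 9.8125] v=[-1.5000 -1.0000 1.1250]
Step 4: x=[1.7500 5.4063 9.9219] v=[-0.5000 0.8125 0.2188]
Step 5: x=[2.4532 6.2422 9.6524] v=[1.4063 1.6718 -0.5390]
Step 6: x=[3.8243 6.8887 9.2804] v=[2.7421 1.2930 -0.7441]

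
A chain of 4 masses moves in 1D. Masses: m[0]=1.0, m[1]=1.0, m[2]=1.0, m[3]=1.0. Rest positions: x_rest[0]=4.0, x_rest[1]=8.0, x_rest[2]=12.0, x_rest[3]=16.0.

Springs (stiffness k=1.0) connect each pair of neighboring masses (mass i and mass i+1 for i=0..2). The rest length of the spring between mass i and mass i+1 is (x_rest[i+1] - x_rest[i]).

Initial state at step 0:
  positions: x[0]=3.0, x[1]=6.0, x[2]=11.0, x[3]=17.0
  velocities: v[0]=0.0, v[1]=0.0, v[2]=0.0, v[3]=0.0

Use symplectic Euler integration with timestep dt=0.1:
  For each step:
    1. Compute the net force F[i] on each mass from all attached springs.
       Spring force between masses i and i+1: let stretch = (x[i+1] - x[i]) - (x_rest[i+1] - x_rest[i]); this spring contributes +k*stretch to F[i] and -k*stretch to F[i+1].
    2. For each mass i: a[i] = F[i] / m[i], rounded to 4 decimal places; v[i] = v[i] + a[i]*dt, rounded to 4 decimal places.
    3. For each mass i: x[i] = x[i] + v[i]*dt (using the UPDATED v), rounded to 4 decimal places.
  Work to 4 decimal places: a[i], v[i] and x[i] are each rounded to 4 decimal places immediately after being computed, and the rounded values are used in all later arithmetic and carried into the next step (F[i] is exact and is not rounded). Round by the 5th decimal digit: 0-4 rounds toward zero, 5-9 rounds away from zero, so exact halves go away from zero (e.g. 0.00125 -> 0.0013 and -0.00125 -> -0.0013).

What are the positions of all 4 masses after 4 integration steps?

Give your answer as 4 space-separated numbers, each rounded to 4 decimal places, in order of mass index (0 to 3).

Step 0: x=[3.0000 6.0000 11.0000 17.0000] v=[0.0000 0.0000 0.0000 0.0000]
Step 1: x=[2.9900 6.0200 11.0100 16.9800] v=[-0.1000 0.2000 0.1000 -0.2000]
Step 2: x=[2.9703 6.0596 11.0298 16.9403] v=[-0.1970 0.3960 0.1980 -0.3970]
Step 3: x=[2.9415 6.1180 11.0590 16.8815] v=[-0.2881 0.5841 0.2920 -0.5881]
Step 4: x=[2.9045 6.1941 11.0970 16.8045] v=[-0.3705 0.7606 0.3802 -0.7704]

Answer: 2.9045 6.1941 11.0970 16.8045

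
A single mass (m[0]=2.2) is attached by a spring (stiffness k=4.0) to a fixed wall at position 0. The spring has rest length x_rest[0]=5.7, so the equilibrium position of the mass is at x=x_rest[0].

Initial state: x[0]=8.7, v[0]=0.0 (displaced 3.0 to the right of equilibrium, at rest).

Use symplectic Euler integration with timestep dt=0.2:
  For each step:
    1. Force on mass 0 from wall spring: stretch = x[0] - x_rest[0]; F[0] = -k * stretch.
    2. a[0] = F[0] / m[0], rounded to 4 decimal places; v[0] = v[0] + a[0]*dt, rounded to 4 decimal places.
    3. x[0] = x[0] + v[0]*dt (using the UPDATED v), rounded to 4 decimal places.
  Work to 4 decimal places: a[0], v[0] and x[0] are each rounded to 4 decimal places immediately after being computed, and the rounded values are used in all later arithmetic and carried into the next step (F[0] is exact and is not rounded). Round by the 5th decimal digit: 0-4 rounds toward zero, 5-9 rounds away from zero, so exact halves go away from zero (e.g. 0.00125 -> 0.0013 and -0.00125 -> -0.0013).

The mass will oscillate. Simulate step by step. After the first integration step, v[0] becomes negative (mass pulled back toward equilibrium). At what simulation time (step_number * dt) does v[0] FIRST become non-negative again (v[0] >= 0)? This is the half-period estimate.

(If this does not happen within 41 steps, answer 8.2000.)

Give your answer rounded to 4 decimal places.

Step 0: x=[8.7000] v=[0.0000]
Step 1: x=[8.4818] v=[-1.0909]
Step 2: x=[8.0613] v=[-2.1025]
Step 3: x=[7.4691] v=[-2.9612]
Step 4: x=[6.7482] v=[-3.6045]
Step 5: x=[5.9511] v=[-3.9857]
Step 6: x=[5.1357] v=[-4.0770]
Step 7: x=[4.3613] v=[-3.8718]
Step 8: x=[3.6843] v=[-3.3850]
Step 9: x=[3.1539] v=[-2.6520]
Step 10: x=[2.8087] v=[-1.7261]
Step 11: x=[2.6738] v=[-0.6747]
Step 12: x=[2.7589] v=[0.4257]
First v>=0 after going negative at step 12, time=2.4000

Answer: 2.4000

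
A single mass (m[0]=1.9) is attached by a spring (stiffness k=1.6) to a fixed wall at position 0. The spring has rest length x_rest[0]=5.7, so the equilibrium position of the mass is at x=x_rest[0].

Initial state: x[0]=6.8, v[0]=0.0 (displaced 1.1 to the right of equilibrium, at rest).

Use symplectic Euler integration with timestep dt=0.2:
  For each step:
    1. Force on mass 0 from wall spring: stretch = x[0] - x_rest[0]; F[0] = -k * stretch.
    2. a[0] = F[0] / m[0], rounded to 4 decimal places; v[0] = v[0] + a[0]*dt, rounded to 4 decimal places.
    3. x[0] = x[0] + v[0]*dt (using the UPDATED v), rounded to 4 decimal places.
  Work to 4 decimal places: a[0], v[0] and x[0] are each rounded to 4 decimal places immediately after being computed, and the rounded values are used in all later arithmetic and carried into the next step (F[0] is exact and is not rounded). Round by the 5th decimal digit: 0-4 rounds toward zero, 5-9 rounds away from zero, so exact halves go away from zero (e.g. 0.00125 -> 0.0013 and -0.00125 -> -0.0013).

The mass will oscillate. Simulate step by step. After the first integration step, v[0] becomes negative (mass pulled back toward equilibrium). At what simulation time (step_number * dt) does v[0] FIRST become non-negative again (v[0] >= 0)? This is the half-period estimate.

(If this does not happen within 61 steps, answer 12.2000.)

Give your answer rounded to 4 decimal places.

Step 0: x=[6.8000] v=[0.0000]
Step 1: x=[6.7629] v=[-0.1853]
Step 2: x=[6.6900] v=[-0.3643]
Step 3: x=[6.5838] v=[-0.5310]
Step 4: x=[6.4478] v=[-0.6799]
Step 5: x=[6.2866] v=[-0.8058]
Step 6: x=[6.1057] v=[-0.9046]
Step 7: x=[5.9111] v=[-0.9729]
Step 8: x=[5.7094] v=[-1.0085]
Step 9: x=[5.5074] v=[-1.0101]
Step 10: x=[5.3119] v=[-0.9777]
Step 11: x=[5.1294] v=[-0.9123]
Step 12: x=[4.9662] v=[-0.8162]
Step 13: x=[4.8277] v=[-0.6926]
Step 14: x=[4.7186] v=[-0.5457]
Step 15: x=[4.6425] v=[-0.3804]
Step 16: x=[4.6020] v=[-0.2023]
Step 17: x=[4.5985] v=[-0.0174]
Step 18: x=[4.6321] v=[0.1681]
First v>=0 after going negative at step 18, time=3.6000

Answer: 3.6000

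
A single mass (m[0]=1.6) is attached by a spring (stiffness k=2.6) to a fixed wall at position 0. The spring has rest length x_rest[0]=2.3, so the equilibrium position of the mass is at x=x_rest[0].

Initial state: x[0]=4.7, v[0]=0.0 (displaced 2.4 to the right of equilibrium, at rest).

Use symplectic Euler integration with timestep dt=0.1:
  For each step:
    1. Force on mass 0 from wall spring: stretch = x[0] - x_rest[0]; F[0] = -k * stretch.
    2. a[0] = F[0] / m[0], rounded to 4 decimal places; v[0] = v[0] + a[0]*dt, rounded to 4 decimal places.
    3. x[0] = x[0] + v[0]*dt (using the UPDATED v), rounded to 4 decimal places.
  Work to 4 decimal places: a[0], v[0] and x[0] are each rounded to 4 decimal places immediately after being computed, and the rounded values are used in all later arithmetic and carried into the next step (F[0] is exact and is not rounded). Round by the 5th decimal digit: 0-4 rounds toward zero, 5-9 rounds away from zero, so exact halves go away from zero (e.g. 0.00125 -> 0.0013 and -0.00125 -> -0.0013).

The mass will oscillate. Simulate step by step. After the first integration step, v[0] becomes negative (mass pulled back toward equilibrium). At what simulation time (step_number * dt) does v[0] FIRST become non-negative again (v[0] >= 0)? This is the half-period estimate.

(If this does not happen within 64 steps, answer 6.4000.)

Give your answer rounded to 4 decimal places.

Answer: 2.5000

Derivation:
Step 0: x=[4.7000] v=[0.0000]
Step 1: x=[4.6610] v=[-0.3900]
Step 2: x=[4.5836] v=[-0.7737]
Step 3: x=[4.4691] v=[-1.1448]
Step 4: x=[4.3194] v=[-1.4973]
Step 5: x=[4.1369] v=[-1.8255]
Step 6: x=[3.9245] v=[-2.1240]
Step 7: x=[3.6857] v=[-2.3880]
Step 8: x=[3.4244] v=[-2.6132]
Step 9: x=[3.1448] v=[-2.7959]
Step 10: x=[2.8515] v=[-2.9332]
Step 11: x=[2.5492] v=[-3.0228]
Step 12: x=[2.2429] v=[-3.0633]
Step 13: x=[1.9375] v=[-3.0540]
Step 14: x=[1.6380] v=[-2.9951]
Step 15: x=[1.3493] v=[-2.8875]
Step 16: x=[1.0760] v=[-2.7330]
Step 17: x=[0.8226] v=[-2.5341]
Step 18: x=[0.5932] v=[-2.2940]
Step 19: x=[0.3915] v=[-2.0166]
Step 20: x=[0.2209] v=[-1.7065]
Step 21: x=[0.0840] v=[-1.3687]
Step 22: x=[-0.0169] v=[-1.0086]
Step 23: x=[-0.0801] v=[-0.6321]
Step 24: x=[-0.1046] v=[-0.2453]
Step 25: x=[-0.0901] v=[0.1455]
First v>=0 after going negative at step 25, time=2.5000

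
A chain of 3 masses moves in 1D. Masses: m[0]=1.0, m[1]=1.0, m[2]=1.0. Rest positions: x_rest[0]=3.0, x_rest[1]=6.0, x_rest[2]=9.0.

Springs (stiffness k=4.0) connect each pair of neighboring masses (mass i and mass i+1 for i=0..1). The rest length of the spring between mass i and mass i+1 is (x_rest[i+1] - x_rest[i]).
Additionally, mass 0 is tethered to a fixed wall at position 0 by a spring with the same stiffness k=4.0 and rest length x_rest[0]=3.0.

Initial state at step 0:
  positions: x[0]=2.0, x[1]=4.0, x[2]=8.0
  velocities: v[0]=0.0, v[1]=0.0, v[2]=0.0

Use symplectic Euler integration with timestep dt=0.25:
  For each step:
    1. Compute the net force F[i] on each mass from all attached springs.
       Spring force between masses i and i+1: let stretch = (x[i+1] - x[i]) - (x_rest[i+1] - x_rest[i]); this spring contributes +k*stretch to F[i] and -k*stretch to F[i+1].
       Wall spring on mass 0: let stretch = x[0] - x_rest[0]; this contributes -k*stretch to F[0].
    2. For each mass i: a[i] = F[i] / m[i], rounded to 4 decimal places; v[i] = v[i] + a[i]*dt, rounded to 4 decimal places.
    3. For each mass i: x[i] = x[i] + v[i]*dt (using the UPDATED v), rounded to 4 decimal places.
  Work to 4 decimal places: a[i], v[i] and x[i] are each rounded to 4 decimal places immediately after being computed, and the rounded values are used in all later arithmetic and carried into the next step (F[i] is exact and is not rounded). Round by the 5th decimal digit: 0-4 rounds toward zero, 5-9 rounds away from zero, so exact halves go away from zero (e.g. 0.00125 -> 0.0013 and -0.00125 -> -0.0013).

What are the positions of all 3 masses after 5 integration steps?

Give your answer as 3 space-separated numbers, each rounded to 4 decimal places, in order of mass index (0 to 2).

Answer: 3.4874 5.6192 8.0528

Derivation:
Step 0: x=[2.0000 4.0000 8.0000] v=[0.0000 0.0000 0.0000]
Step 1: x=[2.0000 4.5000 7.7500] v=[0.0000 2.0000 -1.0000]
Step 2: x=[2.1250 5.1875 7.4375] v=[0.5000 2.7500 -1.2500]
Step 3: x=[2.4844 5.6719 7.3125] v=[1.4375 1.9375 -0.5000]
Step 4: x=[3.0196 5.7696 7.5274] v=[2.1406 0.3906 0.8594]
Step 5: x=[3.4874 5.6192 8.0528] v=[1.8710 -0.6016 2.1016]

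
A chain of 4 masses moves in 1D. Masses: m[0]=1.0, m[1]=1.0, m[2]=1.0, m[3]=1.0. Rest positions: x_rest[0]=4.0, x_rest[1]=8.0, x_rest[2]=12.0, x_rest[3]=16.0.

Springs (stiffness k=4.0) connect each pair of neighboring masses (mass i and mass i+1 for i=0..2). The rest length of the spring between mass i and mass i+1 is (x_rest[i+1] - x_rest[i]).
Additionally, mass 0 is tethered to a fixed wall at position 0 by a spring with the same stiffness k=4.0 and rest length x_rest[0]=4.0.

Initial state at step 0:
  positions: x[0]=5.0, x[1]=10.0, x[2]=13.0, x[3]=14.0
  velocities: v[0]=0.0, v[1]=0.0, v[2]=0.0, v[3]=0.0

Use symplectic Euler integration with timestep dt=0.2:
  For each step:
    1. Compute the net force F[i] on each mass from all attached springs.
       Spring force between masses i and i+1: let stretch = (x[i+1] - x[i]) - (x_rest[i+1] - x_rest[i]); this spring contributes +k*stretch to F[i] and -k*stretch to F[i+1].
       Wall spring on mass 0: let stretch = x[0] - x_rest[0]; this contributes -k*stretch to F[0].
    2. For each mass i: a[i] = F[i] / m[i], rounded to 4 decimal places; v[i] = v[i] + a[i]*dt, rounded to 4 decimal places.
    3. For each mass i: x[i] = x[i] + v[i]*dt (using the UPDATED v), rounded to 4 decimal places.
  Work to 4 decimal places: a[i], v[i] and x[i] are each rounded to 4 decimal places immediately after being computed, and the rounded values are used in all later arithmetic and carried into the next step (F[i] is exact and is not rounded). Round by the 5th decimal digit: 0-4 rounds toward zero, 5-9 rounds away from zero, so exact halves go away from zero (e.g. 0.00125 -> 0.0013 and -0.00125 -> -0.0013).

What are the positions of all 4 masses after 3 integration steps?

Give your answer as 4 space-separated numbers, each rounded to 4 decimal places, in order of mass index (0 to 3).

Answer: 4.7686 8.3319 11.6668 16.2810

Derivation:
Step 0: x=[5.0000 10.0000 13.0000 14.0000] v=[0.0000 0.0000 0.0000 0.0000]
Step 1: x=[5.0000 9.6800 12.6800 14.4800] v=[0.0000 -1.6000 -1.6000 2.4000]
Step 2: x=[4.9488 9.0912 12.1680 15.3120] v=[-0.2560 -2.9440 -2.5600 4.1600]
Step 3: x=[4.7686 8.3319 11.6668 16.2810] v=[-0.9011 -3.7965 -2.5062 4.8448]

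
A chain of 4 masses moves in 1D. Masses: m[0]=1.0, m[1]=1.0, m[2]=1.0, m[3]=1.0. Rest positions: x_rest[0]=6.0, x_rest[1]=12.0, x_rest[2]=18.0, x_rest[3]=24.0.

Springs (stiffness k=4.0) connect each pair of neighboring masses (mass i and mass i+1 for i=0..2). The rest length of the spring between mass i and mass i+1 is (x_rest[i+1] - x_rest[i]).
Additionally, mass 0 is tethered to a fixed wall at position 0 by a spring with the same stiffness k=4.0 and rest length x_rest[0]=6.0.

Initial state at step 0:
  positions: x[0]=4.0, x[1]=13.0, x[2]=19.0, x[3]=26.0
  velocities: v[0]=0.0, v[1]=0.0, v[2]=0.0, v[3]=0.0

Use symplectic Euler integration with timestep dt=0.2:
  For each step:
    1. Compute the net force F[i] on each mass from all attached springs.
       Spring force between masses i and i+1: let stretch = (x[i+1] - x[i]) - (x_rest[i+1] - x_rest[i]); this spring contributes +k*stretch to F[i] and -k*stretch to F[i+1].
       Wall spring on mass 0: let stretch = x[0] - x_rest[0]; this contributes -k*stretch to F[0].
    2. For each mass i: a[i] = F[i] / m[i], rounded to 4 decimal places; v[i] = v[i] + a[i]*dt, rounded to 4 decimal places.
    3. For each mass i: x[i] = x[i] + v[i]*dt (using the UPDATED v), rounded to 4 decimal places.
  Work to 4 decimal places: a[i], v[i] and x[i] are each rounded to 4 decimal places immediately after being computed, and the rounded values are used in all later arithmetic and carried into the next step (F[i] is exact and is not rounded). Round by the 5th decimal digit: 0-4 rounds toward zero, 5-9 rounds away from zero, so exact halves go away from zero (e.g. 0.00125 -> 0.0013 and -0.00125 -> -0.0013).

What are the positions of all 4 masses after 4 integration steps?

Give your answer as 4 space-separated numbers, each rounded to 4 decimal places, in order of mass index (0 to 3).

Answer: 8.0195 11.6734 18.9740 24.9609

Derivation:
Step 0: x=[4.0000 13.0000 19.0000 26.0000] v=[0.0000 0.0000 0.0000 0.0000]
Step 1: x=[4.8000 12.5200 19.1600 25.8400] v=[4.0000 -2.4000 0.8000 -0.8000]
Step 2: x=[6.0672 11.8672 19.3264 25.5712] v=[6.3360 -3.2640 0.8320 -1.3440]
Step 3: x=[7.2916 11.4799 19.2985 25.2632] v=[6.1222 -1.9366 -0.1395 -1.5398]
Step 4: x=[8.0195 11.6734 18.9740 24.9609] v=[3.6396 0.9676 -1.6226 -1.5116]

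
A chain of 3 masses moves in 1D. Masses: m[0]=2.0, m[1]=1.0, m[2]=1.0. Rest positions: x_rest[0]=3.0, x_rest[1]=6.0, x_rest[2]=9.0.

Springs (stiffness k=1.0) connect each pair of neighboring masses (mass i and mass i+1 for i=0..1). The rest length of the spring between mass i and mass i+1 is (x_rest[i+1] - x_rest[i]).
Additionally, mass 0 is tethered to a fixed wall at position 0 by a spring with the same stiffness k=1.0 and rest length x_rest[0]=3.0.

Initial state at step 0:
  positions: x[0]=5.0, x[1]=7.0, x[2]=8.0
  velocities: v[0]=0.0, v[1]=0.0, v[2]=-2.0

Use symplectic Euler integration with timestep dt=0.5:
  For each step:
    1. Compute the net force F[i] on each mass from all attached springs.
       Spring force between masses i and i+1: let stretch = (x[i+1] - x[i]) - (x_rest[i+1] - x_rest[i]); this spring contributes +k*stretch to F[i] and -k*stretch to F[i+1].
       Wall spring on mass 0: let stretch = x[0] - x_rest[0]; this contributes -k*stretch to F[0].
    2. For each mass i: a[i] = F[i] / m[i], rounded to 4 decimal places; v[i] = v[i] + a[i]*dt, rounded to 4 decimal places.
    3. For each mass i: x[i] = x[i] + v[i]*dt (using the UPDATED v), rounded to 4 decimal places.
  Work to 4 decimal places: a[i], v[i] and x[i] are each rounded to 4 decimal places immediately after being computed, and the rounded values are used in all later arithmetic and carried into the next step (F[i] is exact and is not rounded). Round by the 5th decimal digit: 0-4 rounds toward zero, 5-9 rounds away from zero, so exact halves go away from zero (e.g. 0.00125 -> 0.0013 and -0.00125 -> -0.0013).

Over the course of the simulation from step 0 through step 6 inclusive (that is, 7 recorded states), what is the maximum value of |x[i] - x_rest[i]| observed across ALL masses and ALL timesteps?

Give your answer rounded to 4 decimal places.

Step 0: x=[5.0000 7.0000 8.0000] v=[0.0000 0.0000 -2.0000]
Step 1: x=[4.6250 6.7500 7.5000] v=[-0.7500 -0.5000 -1.0000]
Step 2: x=[3.9375 6.1563 7.5625] v=[-1.3750 -1.1875 0.1250]
Step 3: x=[3.0352 5.3594 8.0235] v=[-1.8047 -1.5938 0.9219]
Step 4: x=[2.0440 4.6475 8.5685] v=[-1.9825 -1.4239 1.0899]
Step 5: x=[1.1227 4.2649 8.8832] v=[-1.8426 -0.7652 0.6294]
Step 6: x=[0.4539 4.2513 8.7933] v=[-1.3377 -0.0272 -0.1798]
Max displacement = 2.5461

Answer: 2.5461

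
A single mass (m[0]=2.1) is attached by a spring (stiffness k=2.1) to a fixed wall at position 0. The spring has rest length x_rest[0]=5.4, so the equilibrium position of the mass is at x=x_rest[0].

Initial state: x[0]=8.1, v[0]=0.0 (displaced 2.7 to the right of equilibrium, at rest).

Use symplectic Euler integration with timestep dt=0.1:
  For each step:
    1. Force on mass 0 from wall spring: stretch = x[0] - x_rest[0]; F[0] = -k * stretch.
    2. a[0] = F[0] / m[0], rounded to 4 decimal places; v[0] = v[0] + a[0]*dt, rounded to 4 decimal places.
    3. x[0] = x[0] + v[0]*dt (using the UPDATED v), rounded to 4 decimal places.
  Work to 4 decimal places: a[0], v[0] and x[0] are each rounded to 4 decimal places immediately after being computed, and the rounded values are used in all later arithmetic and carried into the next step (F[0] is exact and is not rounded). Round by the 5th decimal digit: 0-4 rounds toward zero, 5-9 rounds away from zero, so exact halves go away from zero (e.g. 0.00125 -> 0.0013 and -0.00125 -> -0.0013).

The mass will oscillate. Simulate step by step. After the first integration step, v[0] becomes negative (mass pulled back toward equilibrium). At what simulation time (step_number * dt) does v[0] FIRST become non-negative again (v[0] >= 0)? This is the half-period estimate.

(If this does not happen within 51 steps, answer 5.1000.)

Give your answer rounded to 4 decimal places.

Step 0: x=[8.1000] v=[0.0000]
Step 1: x=[8.0730] v=[-0.2700]
Step 2: x=[8.0193] v=[-0.5373]
Step 3: x=[7.9394] v=[-0.7992]
Step 4: x=[7.8341] v=[-1.0531]
Step 5: x=[7.7045] v=[-1.2965]
Step 6: x=[7.5518] v=[-1.5270]
Step 7: x=[7.3776] v=[-1.7422]
Step 8: x=[7.1836] v=[-1.9400]
Step 9: x=[6.9718] v=[-2.1184]
Step 10: x=[6.7442] v=[-2.2756]
Step 11: x=[6.5032] v=[-2.4100]
Step 12: x=[6.2512] v=[-2.5203]
Step 13: x=[5.9907] v=[-2.6054]
Step 14: x=[5.7243] v=[-2.6645]
Step 15: x=[5.4546] v=[-2.6969]
Step 16: x=[5.1844] v=[-2.7024]
Step 17: x=[4.9163] v=[-2.6808]
Step 18: x=[4.6531] v=[-2.6324]
Step 19: x=[4.3973] v=[-2.5577]
Step 20: x=[4.1516] v=[-2.4574]
Step 21: x=[3.9183] v=[-2.3326]
Step 22: x=[3.6999] v=[-2.1844]
Step 23: x=[3.4985] v=[-2.0144]
Step 24: x=[3.3161] v=[-1.8243]
Step 25: x=[3.1545] v=[-1.6159]
Step 26: x=[3.0154] v=[-1.3914]
Step 27: x=[2.9001] v=[-1.1529]
Step 28: x=[2.8098] v=[-0.9029]
Step 29: x=[2.7454] v=[-0.6439]
Step 30: x=[2.7076] v=[-0.3784]
Step 31: x=[2.6967] v=[-0.1092]
Step 32: x=[2.7128] v=[0.1611]
First v>=0 after going negative at step 32, time=3.2000

Answer: 3.2000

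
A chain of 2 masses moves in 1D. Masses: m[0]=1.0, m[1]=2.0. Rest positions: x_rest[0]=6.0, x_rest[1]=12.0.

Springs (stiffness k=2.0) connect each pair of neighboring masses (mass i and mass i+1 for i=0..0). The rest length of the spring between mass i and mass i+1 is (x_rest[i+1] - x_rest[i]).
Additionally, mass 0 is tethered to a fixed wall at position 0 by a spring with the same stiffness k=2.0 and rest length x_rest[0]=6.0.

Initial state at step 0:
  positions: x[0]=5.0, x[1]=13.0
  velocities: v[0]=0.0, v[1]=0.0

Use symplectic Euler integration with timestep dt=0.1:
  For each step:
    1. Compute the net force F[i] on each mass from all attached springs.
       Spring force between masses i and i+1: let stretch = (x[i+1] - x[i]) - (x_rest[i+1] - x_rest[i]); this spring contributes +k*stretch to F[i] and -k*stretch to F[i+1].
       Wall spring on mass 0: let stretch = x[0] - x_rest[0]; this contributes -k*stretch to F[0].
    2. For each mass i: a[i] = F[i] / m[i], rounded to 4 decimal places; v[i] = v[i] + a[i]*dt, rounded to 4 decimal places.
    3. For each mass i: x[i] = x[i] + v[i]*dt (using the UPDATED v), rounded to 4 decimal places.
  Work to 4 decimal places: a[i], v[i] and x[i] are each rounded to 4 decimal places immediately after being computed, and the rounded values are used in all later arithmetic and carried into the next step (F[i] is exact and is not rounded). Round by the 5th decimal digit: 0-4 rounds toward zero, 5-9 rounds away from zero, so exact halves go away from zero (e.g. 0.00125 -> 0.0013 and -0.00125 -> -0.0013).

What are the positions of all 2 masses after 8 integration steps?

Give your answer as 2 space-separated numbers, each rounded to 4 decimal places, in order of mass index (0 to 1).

Step 0: x=[5.0000 13.0000] v=[0.0000 0.0000]
Step 1: x=[5.0600 12.9800] v=[0.6000 -0.2000]
Step 2: x=[5.1772 12.9408] v=[1.1720 -0.3920]
Step 3: x=[5.3461 12.8840] v=[1.6893 -0.5684]
Step 4: x=[5.5589 12.8118] v=[2.1277 -0.7222]
Step 5: x=[5.8056 12.7271] v=[2.4665 -0.8475]
Step 6: x=[6.0746 12.6331] v=[2.6897 -0.9397]
Step 7: x=[6.3533 12.5335] v=[2.7865 -0.9956]
Step 8: x=[6.6285 12.4321] v=[2.7519 -1.0136]

Answer: 6.6285 12.4321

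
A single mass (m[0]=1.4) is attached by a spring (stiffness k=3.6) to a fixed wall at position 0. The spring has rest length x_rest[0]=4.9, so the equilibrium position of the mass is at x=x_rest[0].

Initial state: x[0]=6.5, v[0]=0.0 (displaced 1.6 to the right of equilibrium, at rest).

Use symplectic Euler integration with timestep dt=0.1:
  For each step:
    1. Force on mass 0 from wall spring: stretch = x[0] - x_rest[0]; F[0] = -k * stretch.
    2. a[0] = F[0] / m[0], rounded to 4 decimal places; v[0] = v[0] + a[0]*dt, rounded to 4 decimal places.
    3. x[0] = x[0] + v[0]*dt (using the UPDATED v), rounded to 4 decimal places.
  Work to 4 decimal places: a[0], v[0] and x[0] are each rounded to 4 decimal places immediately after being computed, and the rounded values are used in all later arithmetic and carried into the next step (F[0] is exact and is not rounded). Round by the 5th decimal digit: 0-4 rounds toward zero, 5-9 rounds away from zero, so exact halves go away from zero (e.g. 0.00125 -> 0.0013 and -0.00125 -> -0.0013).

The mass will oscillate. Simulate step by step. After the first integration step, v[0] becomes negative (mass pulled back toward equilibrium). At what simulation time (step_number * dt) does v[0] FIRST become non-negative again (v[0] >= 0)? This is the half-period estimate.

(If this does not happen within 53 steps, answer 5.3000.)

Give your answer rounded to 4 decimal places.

Step 0: x=[6.5000] v=[0.0000]
Step 1: x=[6.4589] v=[-0.4114]
Step 2: x=[6.3777] v=[-0.8123]
Step 3: x=[6.2585] v=[-1.1923]
Step 4: x=[6.1043] v=[-1.5416]
Step 5: x=[5.9192] v=[-1.8513]
Step 6: x=[5.7079] v=[-2.1134]
Step 7: x=[5.4758] v=[-2.3212]
Step 8: x=[5.2289] v=[-2.4693]
Step 9: x=[4.9735] v=[-2.5539]
Step 10: x=[4.7162] v=[-2.5728]
Step 11: x=[4.4637] v=[-2.5255]
Step 12: x=[4.2224] v=[-2.4133]
Step 13: x=[3.9985] v=[-2.2391]
Step 14: x=[3.7978] v=[-2.0073]
Step 15: x=[3.6254] v=[-1.7239]
Step 16: x=[3.4858] v=[-1.3962]
Step 17: x=[3.3825] v=[-1.0326]
Step 18: x=[3.3183] v=[-0.6424]
Step 19: x=[3.2947] v=[-0.2357]
Step 20: x=[3.3124] v=[0.1771]
First v>=0 after going negative at step 20, time=2.0000

Answer: 2.0000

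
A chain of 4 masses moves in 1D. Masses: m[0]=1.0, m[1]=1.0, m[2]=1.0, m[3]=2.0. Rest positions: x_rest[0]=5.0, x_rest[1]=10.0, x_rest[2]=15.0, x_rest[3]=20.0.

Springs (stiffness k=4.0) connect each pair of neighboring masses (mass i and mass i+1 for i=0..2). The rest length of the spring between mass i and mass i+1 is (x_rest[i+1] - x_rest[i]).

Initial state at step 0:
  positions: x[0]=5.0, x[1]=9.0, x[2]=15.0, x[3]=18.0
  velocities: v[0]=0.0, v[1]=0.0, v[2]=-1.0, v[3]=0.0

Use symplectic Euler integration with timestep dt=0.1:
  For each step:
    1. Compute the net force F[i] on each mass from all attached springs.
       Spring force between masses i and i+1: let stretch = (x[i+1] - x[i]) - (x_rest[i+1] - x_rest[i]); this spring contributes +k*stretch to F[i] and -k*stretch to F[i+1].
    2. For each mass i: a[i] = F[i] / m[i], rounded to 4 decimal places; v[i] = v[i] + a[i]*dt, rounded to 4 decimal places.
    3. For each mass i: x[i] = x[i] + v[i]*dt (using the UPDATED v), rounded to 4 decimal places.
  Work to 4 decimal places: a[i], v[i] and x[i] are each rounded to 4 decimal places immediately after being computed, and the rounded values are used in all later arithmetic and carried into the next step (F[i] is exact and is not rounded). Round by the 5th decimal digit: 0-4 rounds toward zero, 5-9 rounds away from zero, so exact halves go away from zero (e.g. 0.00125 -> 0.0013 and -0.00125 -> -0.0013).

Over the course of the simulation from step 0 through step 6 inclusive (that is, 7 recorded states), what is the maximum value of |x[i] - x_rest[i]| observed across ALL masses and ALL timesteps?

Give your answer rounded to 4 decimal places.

Answer: 2.0182

Derivation:
Step 0: x=[5.0000 9.0000 15.0000 18.0000] v=[0.0000 0.0000 -1.0000 0.0000]
Step 1: x=[4.9600 9.0800 14.7800 18.0400] v=[-0.4000 0.8000 -2.2000 0.4000]
Step 2: x=[4.8848 9.2232 14.4624 18.1148] v=[-0.7520 1.4320 -3.1760 0.7480]
Step 3: x=[4.7831 9.4024 14.0813 18.2166] v=[-1.0166 1.7923 -3.8107 1.0175]
Step 4: x=[4.6662 9.5840 13.6785 18.3356] v=[-1.1689 1.8161 -4.0281 1.1904]
Step 5: x=[4.5460 9.7327 13.2982 18.4615] v=[-1.2018 1.4868 -3.8031 1.2590]
Step 6: x=[4.4333 9.8165 12.9818 18.5841] v=[-1.1271 0.8383 -3.1640 1.2263]
Max displacement = 2.0182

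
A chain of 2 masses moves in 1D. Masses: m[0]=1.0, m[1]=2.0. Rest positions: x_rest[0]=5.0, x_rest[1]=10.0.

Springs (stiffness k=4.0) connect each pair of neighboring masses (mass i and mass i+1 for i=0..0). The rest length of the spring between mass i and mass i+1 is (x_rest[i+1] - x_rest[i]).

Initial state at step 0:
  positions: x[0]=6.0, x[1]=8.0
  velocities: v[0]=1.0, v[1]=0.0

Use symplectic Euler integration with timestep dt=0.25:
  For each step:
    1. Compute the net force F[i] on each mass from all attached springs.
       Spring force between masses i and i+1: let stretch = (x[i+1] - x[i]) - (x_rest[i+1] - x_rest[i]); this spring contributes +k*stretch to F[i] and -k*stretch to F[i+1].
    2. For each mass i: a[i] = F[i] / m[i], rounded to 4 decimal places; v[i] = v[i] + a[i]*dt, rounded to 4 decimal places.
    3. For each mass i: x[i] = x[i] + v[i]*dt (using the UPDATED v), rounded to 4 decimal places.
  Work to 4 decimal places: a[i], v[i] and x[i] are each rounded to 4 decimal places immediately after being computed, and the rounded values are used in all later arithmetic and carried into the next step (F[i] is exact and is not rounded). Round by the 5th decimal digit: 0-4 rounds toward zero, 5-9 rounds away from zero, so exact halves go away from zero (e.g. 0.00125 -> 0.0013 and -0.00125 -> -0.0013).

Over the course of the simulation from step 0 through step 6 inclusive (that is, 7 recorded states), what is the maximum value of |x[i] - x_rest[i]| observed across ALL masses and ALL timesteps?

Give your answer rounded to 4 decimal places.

Answer: 2.5931

Derivation:
Step 0: x=[6.0000 8.0000] v=[1.0000 0.0000]
Step 1: x=[5.5000 8.3750] v=[-2.0000 1.5000]
Step 2: x=[4.4688 9.0156] v=[-4.1250 2.5625]
Step 3: x=[3.3243 9.7129] v=[-4.5782 2.7891]
Step 4: x=[2.5269 10.2366] v=[-3.1896 2.0948]
Step 5: x=[2.4069 10.4216] v=[-0.4799 0.7400]
Step 6: x=[3.0406 10.2298] v=[2.5348 -0.7674]
Max displacement = 2.5931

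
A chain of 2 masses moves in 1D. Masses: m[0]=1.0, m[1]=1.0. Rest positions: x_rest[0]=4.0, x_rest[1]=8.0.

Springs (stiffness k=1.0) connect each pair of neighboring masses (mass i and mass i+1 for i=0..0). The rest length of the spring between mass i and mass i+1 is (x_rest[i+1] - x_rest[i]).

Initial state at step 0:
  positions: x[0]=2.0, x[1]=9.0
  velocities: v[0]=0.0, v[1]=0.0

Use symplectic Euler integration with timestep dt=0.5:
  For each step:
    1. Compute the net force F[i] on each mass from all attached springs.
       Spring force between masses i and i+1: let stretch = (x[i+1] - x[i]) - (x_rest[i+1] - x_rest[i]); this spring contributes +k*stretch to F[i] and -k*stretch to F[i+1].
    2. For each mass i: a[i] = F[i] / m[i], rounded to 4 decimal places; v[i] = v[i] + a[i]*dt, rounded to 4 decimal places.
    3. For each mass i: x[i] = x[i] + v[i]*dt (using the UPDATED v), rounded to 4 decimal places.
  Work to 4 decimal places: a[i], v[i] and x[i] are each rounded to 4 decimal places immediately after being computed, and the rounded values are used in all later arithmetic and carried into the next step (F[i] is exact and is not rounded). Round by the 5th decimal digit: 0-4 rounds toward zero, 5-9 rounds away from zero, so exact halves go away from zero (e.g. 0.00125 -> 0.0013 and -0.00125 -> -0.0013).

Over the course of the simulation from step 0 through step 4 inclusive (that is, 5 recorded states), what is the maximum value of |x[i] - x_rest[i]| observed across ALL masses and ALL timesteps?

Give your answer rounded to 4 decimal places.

Answer: 2.0937

Derivation:
Step 0: x=[2.0000 9.0000] v=[0.0000 0.0000]
Step 1: x=[2.7500 8.2500] v=[1.5000 -1.5000]
Step 2: x=[3.8750 7.1250] v=[2.2500 -2.2500]
Step 3: x=[4.8125 6.1875] v=[1.8750 -1.8750]
Step 4: x=[5.0938 5.9063] v=[0.5625 -0.5625]
Max displacement = 2.0937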